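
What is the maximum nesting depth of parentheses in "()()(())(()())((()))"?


Input: "()()(())(()())((()))"
Tracking depth:
  Position 0 '(': depth becomes 1
  Position 1 ')': depth becomes 0
  Position 2 '(': depth becomes 1
  Position 3 ')': depth becomes 0
  Position 4 '(': depth becomes 1
  Position 5 '(': depth becomes 2
  Position 6 ')': depth becomes 1
  Position 7 ')': depth becomes 0
  Position 8 '(': depth becomes 1
  Position 9 '(': depth becomes 2
  Position 10 ')': depth becomes 1
  Position 11 '(': depth becomes 2
  Position 12 ')': depth becomes 1
  Position 13 ')': depth becomes 0
  Position 14 '(': depth becomes 1
  Position 15 '(': depth becomes 2
  Position 16 '(': depth becomes 3
  Position 17 ')': depth becomes 2
  Position 18 ')': depth becomes 1
  Position 19 ')': depth becomes 0
Maximum depth reached: 3

3


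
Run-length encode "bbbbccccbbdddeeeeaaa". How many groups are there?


Input: bbbbccccbbdddeeeeaaa
Scanning for consecutive runs:
  Group 1: 'b' x 4 (positions 0-3)
  Group 2: 'c' x 4 (positions 4-7)
  Group 3: 'b' x 2 (positions 8-9)
  Group 4: 'd' x 3 (positions 10-12)
  Group 5: 'e' x 4 (positions 13-16)
  Group 6: 'a' x 3 (positions 17-19)
Total groups: 6

6


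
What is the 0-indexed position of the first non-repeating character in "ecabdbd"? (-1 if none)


Input: ecabdbd
Character frequencies:
  'a': 1
  'b': 2
  'c': 1
  'd': 2
  'e': 1
Scanning left to right for freq == 1:
  Position 0 ('e'): unique! => answer = 0

0


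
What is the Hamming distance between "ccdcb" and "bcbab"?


Comparing "ccdcb" and "bcbab" position by position:
  Position 0: 'c' vs 'b' => differ
  Position 1: 'c' vs 'c' => same
  Position 2: 'd' vs 'b' => differ
  Position 3: 'c' vs 'a' => differ
  Position 4: 'b' vs 'b' => same
Total differences (Hamming distance): 3

3


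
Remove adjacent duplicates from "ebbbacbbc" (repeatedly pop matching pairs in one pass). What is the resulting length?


Input: ebbbacbbc
Stack-based adjacent duplicate removal:
  Read 'e': push. Stack: e
  Read 'b': push. Stack: eb
  Read 'b': matches stack top 'b' => pop. Stack: e
  Read 'b': push. Stack: eb
  Read 'a': push. Stack: eba
  Read 'c': push. Stack: ebac
  Read 'b': push. Stack: ebacb
  Read 'b': matches stack top 'b' => pop. Stack: ebac
  Read 'c': matches stack top 'c' => pop. Stack: eba
Final stack: "eba" (length 3)

3


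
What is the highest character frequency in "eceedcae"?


Input: eceedcae
Character counts:
  'a': 1
  'c': 2
  'd': 1
  'e': 4
Maximum frequency: 4

4


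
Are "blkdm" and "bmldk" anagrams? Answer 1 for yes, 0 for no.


Strings: "blkdm", "bmldk"
Sorted first:  bdklm
Sorted second: bdklm
Sorted forms match => anagrams

1


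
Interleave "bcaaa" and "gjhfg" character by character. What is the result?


Interleaving "bcaaa" and "gjhfg":
  Position 0: 'b' from first, 'g' from second => "bg"
  Position 1: 'c' from first, 'j' from second => "cj"
  Position 2: 'a' from first, 'h' from second => "ah"
  Position 3: 'a' from first, 'f' from second => "af"
  Position 4: 'a' from first, 'g' from second => "ag"
Result: bgcjahafag

bgcjahafag


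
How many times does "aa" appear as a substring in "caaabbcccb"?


Searching for "aa" in "caaabbcccb"
Scanning each position:
  Position 0: "ca" => no
  Position 1: "aa" => MATCH
  Position 2: "aa" => MATCH
  Position 3: "ab" => no
  Position 4: "bb" => no
  Position 5: "bc" => no
  Position 6: "cc" => no
  Position 7: "cc" => no
  Position 8: "cb" => no
Total occurrences: 2

2


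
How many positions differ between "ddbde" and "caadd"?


Comparing "ddbde" and "caadd" position by position:
  Position 0: 'd' vs 'c' => DIFFER
  Position 1: 'd' vs 'a' => DIFFER
  Position 2: 'b' vs 'a' => DIFFER
  Position 3: 'd' vs 'd' => same
  Position 4: 'e' vs 'd' => DIFFER
Positions that differ: 4

4


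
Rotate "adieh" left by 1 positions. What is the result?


Input: "adieh", rotate left by 1
First 1 characters: "a"
Remaining characters: "dieh"
Concatenate remaining + first: "dieh" + "a" = "dieha"

dieha


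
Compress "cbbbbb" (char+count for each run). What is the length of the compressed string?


Input: cbbbbb
Runs:
  'c' x 1 => "c1"
  'b' x 5 => "b5"
Compressed: "c1b5"
Compressed length: 4

4


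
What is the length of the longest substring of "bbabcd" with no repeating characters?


Input: "bbabcd"
Sliding window (track last position of each char):
  Position 0 ('b'): window [0,0] length 1 -- new best
  Position 1 ('b'): repeat (last at 0), move window start to 1
  Position 1 ('b'): window [1,1] length 1
  Position 2 ('a'): window [1,2] length 2 -- new best
  Position 3 ('b'): repeat (last at 1), move window start to 2
  Position 3 ('b'): window [2,3] length 2
  Position 4 ('c'): window [2,4] length 3 -- new best
  Position 5 ('d'): window [2,5] length 4 -- new best
Longest substring with no repeats: "abcd" with length 4

4


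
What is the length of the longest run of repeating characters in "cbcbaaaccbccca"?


Input: "cbcbaaaccbccca"
Scanning for longest run:
  Position 1 ('b'): new char, reset run to 1
  Position 2 ('c'): new char, reset run to 1
  Position 3 ('b'): new char, reset run to 1
  Position 4 ('a'): new char, reset run to 1
  Position 5 ('a'): continues run of 'a', length=2
  Position 6 ('a'): continues run of 'a', length=3
  Position 7 ('c'): new char, reset run to 1
  Position 8 ('c'): continues run of 'c', length=2
  Position 9 ('b'): new char, reset run to 1
  Position 10 ('c'): new char, reset run to 1
  Position 11 ('c'): continues run of 'c', length=2
  Position 12 ('c'): continues run of 'c', length=3
  Position 13 ('a'): new char, reset run to 1
Longest run: 'a' with length 3

3


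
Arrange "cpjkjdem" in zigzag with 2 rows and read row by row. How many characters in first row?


Zigzag "cpjkjdem" into 2 rows:
Placing characters:
  'c' => row 0
  'p' => row 1
  'j' => row 0
  'k' => row 1
  'j' => row 0
  'd' => row 1
  'e' => row 0
  'm' => row 1
Rows:
  Row 0: "cjje"
  Row 1: "pkdm"
First row length: 4

4


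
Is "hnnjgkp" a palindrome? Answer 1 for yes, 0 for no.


Input: hnnjgkp
Reversed: pkgjnnh
  Compare pos 0 ('h') with pos 6 ('p'): MISMATCH
  Compare pos 1 ('n') with pos 5 ('k'): MISMATCH
  Compare pos 2 ('n') with pos 4 ('g'): MISMATCH
Result: not a palindrome

0


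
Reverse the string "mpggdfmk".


Input: mpggdfmk
Reading characters right to left:
  Position 7: 'k'
  Position 6: 'm'
  Position 5: 'f'
  Position 4: 'd'
  Position 3: 'g'
  Position 2: 'g'
  Position 1: 'p'
  Position 0: 'm'
Reversed: kmfdggpm

kmfdggpm


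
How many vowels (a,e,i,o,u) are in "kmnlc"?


Input: kmnlc
Checking each character:
  'k' at position 0: consonant
  'm' at position 1: consonant
  'n' at position 2: consonant
  'l' at position 3: consonant
  'c' at position 4: consonant
Total vowels: 0

0


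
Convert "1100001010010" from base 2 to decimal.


Input: "1100001010010" in base 2
Positional expansion:
  Digit '1' (value 1) x 2^12 = 4096
  Digit '1' (value 1) x 2^11 = 2048
  Digit '0' (value 0) x 2^10 = 0
  Digit '0' (value 0) x 2^9 = 0
  Digit '0' (value 0) x 2^8 = 0
  Digit '0' (value 0) x 2^7 = 0
  Digit '1' (value 1) x 2^6 = 64
  Digit '0' (value 0) x 2^5 = 0
  Digit '1' (value 1) x 2^4 = 16
  Digit '0' (value 0) x 2^3 = 0
  Digit '0' (value 0) x 2^2 = 0
  Digit '1' (value 1) x 2^1 = 2
  Digit '0' (value 0) x 2^0 = 0
Sum = 6226

6226


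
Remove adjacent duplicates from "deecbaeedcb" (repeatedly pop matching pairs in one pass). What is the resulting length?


Input: deecbaeedcb
Stack-based adjacent duplicate removal:
  Read 'd': push. Stack: d
  Read 'e': push. Stack: de
  Read 'e': matches stack top 'e' => pop. Stack: d
  Read 'c': push. Stack: dc
  Read 'b': push. Stack: dcb
  Read 'a': push. Stack: dcba
  Read 'e': push. Stack: dcbae
  Read 'e': matches stack top 'e' => pop. Stack: dcba
  Read 'd': push. Stack: dcbad
  Read 'c': push. Stack: dcbadc
  Read 'b': push. Stack: dcbadcb
Final stack: "dcbadcb" (length 7)

7


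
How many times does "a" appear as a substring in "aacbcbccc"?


Searching for "a" in "aacbcbccc"
Scanning each position:
  Position 0: "a" => MATCH
  Position 1: "a" => MATCH
  Position 2: "c" => no
  Position 3: "b" => no
  Position 4: "c" => no
  Position 5: "b" => no
  Position 6: "c" => no
  Position 7: "c" => no
  Position 8: "c" => no
Total occurrences: 2

2


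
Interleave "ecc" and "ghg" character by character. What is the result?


Interleaving "ecc" and "ghg":
  Position 0: 'e' from first, 'g' from second => "eg"
  Position 1: 'c' from first, 'h' from second => "ch"
  Position 2: 'c' from first, 'g' from second => "cg"
Result: egchcg

egchcg


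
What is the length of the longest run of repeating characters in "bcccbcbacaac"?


Input: "bcccbcbacaac"
Scanning for longest run:
  Position 1 ('c'): new char, reset run to 1
  Position 2 ('c'): continues run of 'c', length=2
  Position 3 ('c'): continues run of 'c', length=3
  Position 4 ('b'): new char, reset run to 1
  Position 5 ('c'): new char, reset run to 1
  Position 6 ('b'): new char, reset run to 1
  Position 7 ('a'): new char, reset run to 1
  Position 8 ('c'): new char, reset run to 1
  Position 9 ('a'): new char, reset run to 1
  Position 10 ('a'): continues run of 'a', length=2
  Position 11 ('c'): new char, reset run to 1
Longest run: 'c' with length 3

3


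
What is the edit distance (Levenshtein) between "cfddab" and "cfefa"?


Computing edit distance: "cfddab" -> "cfefa"
DP table:
           c    f    e    f    a
      0    1    2    3    4    5
  c   1    0    1    2    3    4
  f   2    1    0    1    2    3
  d   3    2    1    1    2    3
  d   4    3    2    2    2    3
  a   5    4    3    3    3    2
  b   6    5    4    4    4    3
Edit distance = dp[6][5] = 3

3


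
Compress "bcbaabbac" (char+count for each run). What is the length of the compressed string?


Input: bcbaabbac
Runs:
  'b' x 1 => "b1"
  'c' x 1 => "c1"
  'b' x 1 => "b1"
  'a' x 2 => "a2"
  'b' x 2 => "b2"
  'a' x 1 => "a1"
  'c' x 1 => "c1"
Compressed: "b1c1b1a2b2a1c1"
Compressed length: 14

14


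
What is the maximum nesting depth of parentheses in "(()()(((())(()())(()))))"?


Input: "(()()(((())(()())(()))))"
Tracking depth:
  Position 0 '(': depth becomes 1
  Position 1 '(': depth becomes 2
  Position 2 ')': depth becomes 1
  Position 3 '(': depth becomes 2
  Position 4 ')': depth becomes 1
  Position 5 '(': depth becomes 2
  Position 6 '(': depth becomes 3
  Position 7 '(': depth becomes 4
  Position 8 '(': depth becomes 5
  Position 9 ')': depth becomes 4
  Position 10 ')': depth becomes 3
  Position 11 '(': depth becomes 4
  Position 12 '(': depth becomes 5
  Position 13 ')': depth becomes 4
  Position 14 '(': depth becomes 5
  Position 15 ')': depth becomes 4
  Position 16 ')': depth becomes 3
  Position 17 '(': depth becomes 4
  Position 18 '(': depth becomes 5
  Position 19 ')': depth becomes 4
  Position 20 ')': depth becomes 3
  Position 21 ')': depth becomes 2
  Position 22 ')': depth becomes 1
  Position 23 ')': depth becomes 0
Maximum depth reached: 5

5


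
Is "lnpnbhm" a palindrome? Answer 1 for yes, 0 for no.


Input: lnpnbhm
Reversed: mhbnpnl
  Compare pos 0 ('l') with pos 6 ('m'): MISMATCH
  Compare pos 1 ('n') with pos 5 ('h'): MISMATCH
  Compare pos 2 ('p') with pos 4 ('b'): MISMATCH
Result: not a palindrome

0


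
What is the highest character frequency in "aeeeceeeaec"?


Input: aeeeceeeaec
Character counts:
  'a': 2
  'c': 2
  'e': 7
Maximum frequency: 7

7


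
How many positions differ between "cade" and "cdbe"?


Comparing "cade" and "cdbe" position by position:
  Position 0: 'c' vs 'c' => same
  Position 1: 'a' vs 'd' => DIFFER
  Position 2: 'd' vs 'b' => DIFFER
  Position 3: 'e' vs 'e' => same
Positions that differ: 2

2


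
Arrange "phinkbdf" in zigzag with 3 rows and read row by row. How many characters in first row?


Zigzag "phinkbdf" into 3 rows:
Placing characters:
  'p' => row 0
  'h' => row 1
  'i' => row 2
  'n' => row 1
  'k' => row 0
  'b' => row 1
  'd' => row 2
  'f' => row 1
Rows:
  Row 0: "pk"
  Row 1: "hnbf"
  Row 2: "id"
First row length: 2

2


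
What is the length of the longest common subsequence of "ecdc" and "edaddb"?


LCS of "ecdc" and "edaddb"
DP table:
           e    d    a    d    d    b
      0    0    0    0    0    0    0
  e   0    1    1    1    1    1    1
  c   0    1    1    1    1    1    1
  d   0    1    2    2    2    2    2
  c   0    1    2    2    2    2    2
LCS length = dp[4][6] = 2

2


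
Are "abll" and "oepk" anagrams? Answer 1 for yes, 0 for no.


Strings: "abll", "oepk"
Sorted first:  abll
Sorted second: ekop
Differ at position 0: 'a' vs 'e' => not anagrams

0


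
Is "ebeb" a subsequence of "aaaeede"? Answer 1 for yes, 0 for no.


Check if "ebeb" is a subsequence of "aaaeede"
Greedy scan:
  Position 0 ('a'): no match needed
  Position 1 ('a'): no match needed
  Position 2 ('a'): no match needed
  Position 3 ('e'): matches sub[0] = 'e'
  Position 4 ('e'): no match needed
  Position 5 ('d'): no match needed
  Position 6 ('e'): no match needed
Only matched 1/4 characters => not a subsequence

0


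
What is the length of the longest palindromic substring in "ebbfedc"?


Input: "ebbfedc"
Checking substrings for palindromes:
  [1:3] "bb" (len 2) => palindrome
Longest palindromic substring: "bb" with length 2

2


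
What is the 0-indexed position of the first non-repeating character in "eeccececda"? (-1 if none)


Input: eeccececda
Character frequencies:
  'a': 1
  'c': 4
  'd': 1
  'e': 4
Scanning left to right for freq == 1:
  Position 0 ('e'): freq=4, skip
  Position 1 ('e'): freq=4, skip
  Position 2 ('c'): freq=4, skip
  Position 3 ('c'): freq=4, skip
  Position 4 ('e'): freq=4, skip
  Position 5 ('c'): freq=4, skip
  Position 6 ('e'): freq=4, skip
  Position 7 ('c'): freq=4, skip
  Position 8 ('d'): unique! => answer = 8

8


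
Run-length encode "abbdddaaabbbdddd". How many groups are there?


Input: abbdddaaabbbdddd
Scanning for consecutive runs:
  Group 1: 'a' x 1 (positions 0-0)
  Group 2: 'b' x 2 (positions 1-2)
  Group 3: 'd' x 3 (positions 3-5)
  Group 4: 'a' x 3 (positions 6-8)
  Group 5: 'b' x 3 (positions 9-11)
  Group 6: 'd' x 4 (positions 12-15)
Total groups: 6

6


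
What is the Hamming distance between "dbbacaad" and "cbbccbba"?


Comparing "dbbacaad" and "cbbccbba" position by position:
  Position 0: 'd' vs 'c' => differ
  Position 1: 'b' vs 'b' => same
  Position 2: 'b' vs 'b' => same
  Position 3: 'a' vs 'c' => differ
  Position 4: 'c' vs 'c' => same
  Position 5: 'a' vs 'b' => differ
  Position 6: 'a' vs 'b' => differ
  Position 7: 'd' vs 'a' => differ
Total differences (Hamming distance): 5

5


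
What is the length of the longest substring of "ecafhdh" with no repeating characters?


Input: "ecafhdh"
Sliding window (track last position of each char):
  Position 0 ('e'): window [0,0] length 1 -- new best
  Position 1 ('c'): window [0,1] length 2 -- new best
  Position 2 ('a'): window [0,2] length 3 -- new best
  Position 3 ('f'): window [0,3] length 4 -- new best
  Position 4 ('h'): window [0,4] length 5 -- new best
  Position 5 ('d'): window [0,5] length 6 -- new best
  Position 6 ('h'): repeat (last at 4), move window start to 5
  Position 6 ('h'): window [5,6] length 2
Longest substring with no repeats: "ecafhd" with length 6

6


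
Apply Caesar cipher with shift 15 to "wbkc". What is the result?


Caesar cipher: shift "wbkc" by 15
  'w' (pos 22) + 15 = pos 11 = 'l'
  'b' (pos 1) + 15 = pos 16 = 'q'
  'k' (pos 10) + 15 = pos 25 = 'z'
  'c' (pos 2) + 15 = pos 17 = 'r'
Result: lqzr

lqzr


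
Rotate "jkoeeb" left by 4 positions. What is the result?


Input: "jkoeeb", rotate left by 4
First 4 characters: "jkoe"
Remaining characters: "eb"
Concatenate remaining + first: "eb" + "jkoe" = "ebjkoe"

ebjkoe


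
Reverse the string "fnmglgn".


Input: fnmglgn
Reading characters right to left:
  Position 6: 'n'
  Position 5: 'g'
  Position 4: 'l'
  Position 3: 'g'
  Position 2: 'm'
  Position 1: 'n'
  Position 0: 'f'
Reversed: nglgmnf

nglgmnf


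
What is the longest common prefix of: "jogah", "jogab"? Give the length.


Words: jogah, jogab
  Position 0: all 'j' => match
  Position 1: all 'o' => match
  Position 2: all 'g' => match
  Position 3: all 'a' => match
  Position 4: ('h', 'b') => mismatch, stop
LCP = "joga" (length 4)

4


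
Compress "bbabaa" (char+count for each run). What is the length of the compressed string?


Input: bbabaa
Runs:
  'b' x 2 => "b2"
  'a' x 1 => "a1"
  'b' x 1 => "b1"
  'a' x 2 => "a2"
Compressed: "b2a1b1a2"
Compressed length: 8

8


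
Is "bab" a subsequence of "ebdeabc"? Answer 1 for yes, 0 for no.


Check if "bab" is a subsequence of "ebdeabc"
Greedy scan:
  Position 0 ('e'): no match needed
  Position 1 ('b'): matches sub[0] = 'b'
  Position 2 ('d'): no match needed
  Position 3 ('e'): no match needed
  Position 4 ('a'): matches sub[1] = 'a'
  Position 5 ('b'): matches sub[2] = 'b'
  Position 6 ('c'): no match needed
All 3 characters matched => is a subsequence

1


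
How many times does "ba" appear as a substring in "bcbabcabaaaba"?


Searching for "ba" in "bcbabcabaaaba"
Scanning each position:
  Position 0: "bc" => no
  Position 1: "cb" => no
  Position 2: "ba" => MATCH
  Position 3: "ab" => no
  Position 4: "bc" => no
  Position 5: "ca" => no
  Position 6: "ab" => no
  Position 7: "ba" => MATCH
  Position 8: "aa" => no
  Position 9: "aa" => no
  Position 10: "ab" => no
  Position 11: "ba" => MATCH
Total occurrences: 3

3


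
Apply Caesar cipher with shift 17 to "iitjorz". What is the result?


Caesar cipher: shift "iitjorz" by 17
  'i' (pos 8) + 17 = pos 25 = 'z'
  'i' (pos 8) + 17 = pos 25 = 'z'
  't' (pos 19) + 17 = pos 10 = 'k'
  'j' (pos 9) + 17 = pos 0 = 'a'
  'o' (pos 14) + 17 = pos 5 = 'f'
  'r' (pos 17) + 17 = pos 8 = 'i'
  'z' (pos 25) + 17 = pos 16 = 'q'
Result: zzkafiq

zzkafiq


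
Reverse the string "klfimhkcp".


Input: klfimhkcp
Reading characters right to left:
  Position 8: 'p'
  Position 7: 'c'
  Position 6: 'k'
  Position 5: 'h'
  Position 4: 'm'
  Position 3: 'i'
  Position 2: 'f'
  Position 1: 'l'
  Position 0: 'k'
Reversed: pckhmiflk

pckhmiflk


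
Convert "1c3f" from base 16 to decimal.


Input: "1c3f" in base 16
Positional expansion:
  Digit '1' (value 1) x 16^3 = 4096
  Digit 'c' (value 12) x 16^2 = 3072
  Digit '3' (value 3) x 16^1 = 48
  Digit 'f' (value 15) x 16^0 = 15
Sum = 7231

7231


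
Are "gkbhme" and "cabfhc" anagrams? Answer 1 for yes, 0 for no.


Strings: "gkbhme", "cabfhc"
Sorted first:  beghkm
Sorted second: abccfh
Differ at position 0: 'b' vs 'a' => not anagrams

0


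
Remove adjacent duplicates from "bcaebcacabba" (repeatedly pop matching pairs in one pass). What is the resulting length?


Input: bcaebcacabba
Stack-based adjacent duplicate removal:
  Read 'b': push. Stack: b
  Read 'c': push. Stack: bc
  Read 'a': push. Stack: bca
  Read 'e': push. Stack: bcae
  Read 'b': push. Stack: bcaeb
  Read 'c': push. Stack: bcaebc
  Read 'a': push. Stack: bcaebca
  Read 'c': push. Stack: bcaebcac
  Read 'a': push. Stack: bcaebcaca
  Read 'b': push. Stack: bcaebcacab
  Read 'b': matches stack top 'b' => pop. Stack: bcaebcaca
  Read 'a': matches stack top 'a' => pop. Stack: bcaebcac
Final stack: "bcaebcac" (length 8)

8


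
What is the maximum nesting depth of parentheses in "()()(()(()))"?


Input: "()()(()(()))"
Tracking depth:
  Position 0 '(': depth becomes 1
  Position 1 ')': depth becomes 0
  Position 2 '(': depth becomes 1
  Position 3 ')': depth becomes 0
  Position 4 '(': depth becomes 1
  Position 5 '(': depth becomes 2
  Position 6 ')': depth becomes 1
  Position 7 '(': depth becomes 2
  Position 8 '(': depth becomes 3
  Position 9 ')': depth becomes 2
  Position 10 ')': depth becomes 1
  Position 11 ')': depth becomes 0
Maximum depth reached: 3

3


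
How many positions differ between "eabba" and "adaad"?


Comparing "eabba" and "adaad" position by position:
  Position 0: 'e' vs 'a' => DIFFER
  Position 1: 'a' vs 'd' => DIFFER
  Position 2: 'b' vs 'a' => DIFFER
  Position 3: 'b' vs 'a' => DIFFER
  Position 4: 'a' vs 'd' => DIFFER
Positions that differ: 5

5


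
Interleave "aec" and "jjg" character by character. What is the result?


Interleaving "aec" and "jjg":
  Position 0: 'a' from first, 'j' from second => "aj"
  Position 1: 'e' from first, 'j' from second => "ej"
  Position 2: 'c' from first, 'g' from second => "cg"
Result: ajejcg

ajejcg


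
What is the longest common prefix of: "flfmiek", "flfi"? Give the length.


Words: flfmiek, flfi
  Position 0: all 'f' => match
  Position 1: all 'l' => match
  Position 2: all 'f' => match
  Position 3: ('m', 'i') => mismatch, stop
LCP = "flf" (length 3)

3


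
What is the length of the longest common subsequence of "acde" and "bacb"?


LCS of "acde" and "bacb"
DP table:
           b    a    c    b
      0    0    0    0    0
  a   0    0    1    1    1
  c   0    0    1    2    2
  d   0    0    1    2    2
  e   0    0    1    2    2
LCS length = dp[4][4] = 2

2


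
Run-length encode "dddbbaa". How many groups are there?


Input: dddbbaa
Scanning for consecutive runs:
  Group 1: 'd' x 3 (positions 0-2)
  Group 2: 'b' x 2 (positions 3-4)
  Group 3: 'a' x 2 (positions 5-6)
Total groups: 3

3


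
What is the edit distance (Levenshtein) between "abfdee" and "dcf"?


Computing edit distance: "abfdee" -> "dcf"
DP table:
           d    c    f
      0    1    2    3
  a   1    1    2    3
  b   2    2    2    3
  f   3    3    3    2
  d   4    3    4    3
  e   5    4    4    4
  e   6    5    5    5
Edit distance = dp[6][3] = 5

5


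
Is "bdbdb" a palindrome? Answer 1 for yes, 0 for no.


Input: bdbdb
Reversed: bdbdb
  Compare pos 0 ('b') with pos 4 ('b'): match
  Compare pos 1 ('d') with pos 3 ('d'): match
Result: palindrome

1


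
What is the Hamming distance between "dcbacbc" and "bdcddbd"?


Comparing "dcbacbc" and "bdcddbd" position by position:
  Position 0: 'd' vs 'b' => differ
  Position 1: 'c' vs 'd' => differ
  Position 2: 'b' vs 'c' => differ
  Position 3: 'a' vs 'd' => differ
  Position 4: 'c' vs 'd' => differ
  Position 5: 'b' vs 'b' => same
  Position 6: 'c' vs 'd' => differ
Total differences (Hamming distance): 6

6


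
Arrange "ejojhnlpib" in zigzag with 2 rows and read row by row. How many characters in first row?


Zigzag "ejojhnlpib" into 2 rows:
Placing characters:
  'e' => row 0
  'j' => row 1
  'o' => row 0
  'j' => row 1
  'h' => row 0
  'n' => row 1
  'l' => row 0
  'p' => row 1
  'i' => row 0
  'b' => row 1
Rows:
  Row 0: "eohli"
  Row 1: "jjnpb"
First row length: 5

5


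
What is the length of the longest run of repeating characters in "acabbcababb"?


Input: "acabbcababb"
Scanning for longest run:
  Position 1 ('c'): new char, reset run to 1
  Position 2 ('a'): new char, reset run to 1
  Position 3 ('b'): new char, reset run to 1
  Position 4 ('b'): continues run of 'b', length=2
  Position 5 ('c'): new char, reset run to 1
  Position 6 ('a'): new char, reset run to 1
  Position 7 ('b'): new char, reset run to 1
  Position 8 ('a'): new char, reset run to 1
  Position 9 ('b'): new char, reset run to 1
  Position 10 ('b'): continues run of 'b', length=2
Longest run: 'b' with length 2

2


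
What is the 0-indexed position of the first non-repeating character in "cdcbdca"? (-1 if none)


Input: cdcbdca
Character frequencies:
  'a': 1
  'b': 1
  'c': 3
  'd': 2
Scanning left to right for freq == 1:
  Position 0 ('c'): freq=3, skip
  Position 1 ('d'): freq=2, skip
  Position 2 ('c'): freq=3, skip
  Position 3 ('b'): unique! => answer = 3

3


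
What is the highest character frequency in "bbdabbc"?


Input: bbdabbc
Character counts:
  'a': 1
  'b': 4
  'c': 1
  'd': 1
Maximum frequency: 4

4


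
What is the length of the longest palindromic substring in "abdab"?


Input: "abdab"
Checking substrings for palindromes:
  No multi-char palindromic substrings found
Longest palindromic substring: "a" with length 1

1


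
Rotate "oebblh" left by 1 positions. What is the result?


Input: "oebblh", rotate left by 1
First 1 characters: "o"
Remaining characters: "ebblh"
Concatenate remaining + first: "ebblh" + "o" = "ebblho"

ebblho


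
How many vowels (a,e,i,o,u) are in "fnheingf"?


Input: fnheingf
Checking each character:
  'f' at position 0: consonant
  'n' at position 1: consonant
  'h' at position 2: consonant
  'e' at position 3: vowel (running total: 1)
  'i' at position 4: vowel (running total: 2)
  'n' at position 5: consonant
  'g' at position 6: consonant
  'f' at position 7: consonant
Total vowels: 2

2


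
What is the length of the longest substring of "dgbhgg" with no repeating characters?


Input: "dgbhgg"
Sliding window (track last position of each char):
  Position 0 ('d'): window [0,0] length 1 -- new best
  Position 1 ('g'): window [0,1] length 2 -- new best
  Position 2 ('b'): window [0,2] length 3 -- new best
  Position 3 ('h'): window [0,3] length 4 -- new best
  Position 4 ('g'): repeat (last at 1), move window start to 2
  Position 4 ('g'): window [2,4] length 3
  Position 5 ('g'): repeat (last at 4), move window start to 5
  Position 5 ('g'): window [5,5] length 1
Longest substring with no repeats: "dgbh" with length 4

4


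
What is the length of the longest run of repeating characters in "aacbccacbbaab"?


Input: "aacbccacbbaab"
Scanning for longest run:
  Position 1 ('a'): continues run of 'a', length=2
  Position 2 ('c'): new char, reset run to 1
  Position 3 ('b'): new char, reset run to 1
  Position 4 ('c'): new char, reset run to 1
  Position 5 ('c'): continues run of 'c', length=2
  Position 6 ('a'): new char, reset run to 1
  Position 7 ('c'): new char, reset run to 1
  Position 8 ('b'): new char, reset run to 1
  Position 9 ('b'): continues run of 'b', length=2
  Position 10 ('a'): new char, reset run to 1
  Position 11 ('a'): continues run of 'a', length=2
  Position 12 ('b'): new char, reset run to 1
Longest run: 'a' with length 2

2


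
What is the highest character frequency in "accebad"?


Input: accebad
Character counts:
  'a': 2
  'b': 1
  'c': 2
  'd': 1
  'e': 1
Maximum frequency: 2

2


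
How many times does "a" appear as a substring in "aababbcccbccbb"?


Searching for "a" in "aababbcccbccbb"
Scanning each position:
  Position 0: "a" => MATCH
  Position 1: "a" => MATCH
  Position 2: "b" => no
  Position 3: "a" => MATCH
  Position 4: "b" => no
  Position 5: "b" => no
  Position 6: "c" => no
  Position 7: "c" => no
  Position 8: "c" => no
  Position 9: "b" => no
  Position 10: "c" => no
  Position 11: "c" => no
  Position 12: "b" => no
  Position 13: "b" => no
Total occurrences: 3

3


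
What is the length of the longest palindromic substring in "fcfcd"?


Input: "fcfcd"
Checking substrings for palindromes:
  [0:3] "fcf" (len 3) => palindrome
  [1:4] "cfc" (len 3) => palindrome
Longest palindromic substring: "fcf" with length 3

3


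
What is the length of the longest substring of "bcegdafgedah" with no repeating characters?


Input: "bcegdafgedah"
Sliding window (track last position of each char):
  Position 0 ('b'): window [0,0] length 1 -- new best
  Position 1 ('c'): window [0,1] length 2 -- new best
  Position 2 ('e'): window [0,2] length 3 -- new best
  Position 3 ('g'): window [0,3] length 4 -- new best
  Position 4 ('d'): window [0,4] length 5 -- new best
  Position 5 ('a'): window [0,5] length 6 -- new best
  Position 6 ('f'): window [0,6] length 7 -- new best
  Position 7 ('g'): repeat (last at 3), move window start to 4
  Position 7 ('g'): window [4,7] length 4
  Position 8 ('e'): window [4,8] length 5
  Position 9 ('d'): repeat (last at 4), move window start to 5
  Position 9 ('d'): window [5,9] length 5
  Position 10 ('a'): repeat (last at 5), move window start to 6
  Position 10 ('a'): window [6,10] length 5
  Position 11 ('h'): window [6,11] length 6
Longest substring with no repeats: "bcegdaf" with length 7

7


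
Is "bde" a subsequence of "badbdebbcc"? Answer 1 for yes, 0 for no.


Check if "bde" is a subsequence of "badbdebbcc"
Greedy scan:
  Position 0 ('b'): matches sub[0] = 'b'
  Position 1 ('a'): no match needed
  Position 2 ('d'): matches sub[1] = 'd'
  Position 3 ('b'): no match needed
  Position 4 ('d'): no match needed
  Position 5 ('e'): matches sub[2] = 'e'
  Position 6 ('b'): no match needed
  Position 7 ('b'): no match needed
  Position 8 ('c'): no match needed
  Position 9 ('c'): no match needed
All 3 characters matched => is a subsequence

1


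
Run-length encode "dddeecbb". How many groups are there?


Input: dddeecbb
Scanning for consecutive runs:
  Group 1: 'd' x 3 (positions 0-2)
  Group 2: 'e' x 2 (positions 3-4)
  Group 3: 'c' x 1 (positions 5-5)
  Group 4: 'b' x 2 (positions 6-7)
Total groups: 4

4


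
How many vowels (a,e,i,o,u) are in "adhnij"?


Input: adhnij
Checking each character:
  'a' at position 0: vowel (running total: 1)
  'd' at position 1: consonant
  'h' at position 2: consonant
  'n' at position 3: consonant
  'i' at position 4: vowel (running total: 2)
  'j' at position 5: consonant
Total vowels: 2

2


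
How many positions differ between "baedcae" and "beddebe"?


Comparing "baedcae" and "beddebe" position by position:
  Position 0: 'b' vs 'b' => same
  Position 1: 'a' vs 'e' => DIFFER
  Position 2: 'e' vs 'd' => DIFFER
  Position 3: 'd' vs 'd' => same
  Position 4: 'c' vs 'e' => DIFFER
  Position 5: 'a' vs 'b' => DIFFER
  Position 6: 'e' vs 'e' => same
Positions that differ: 4

4


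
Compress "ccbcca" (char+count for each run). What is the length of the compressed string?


Input: ccbcca
Runs:
  'c' x 2 => "c2"
  'b' x 1 => "b1"
  'c' x 2 => "c2"
  'a' x 1 => "a1"
Compressed: "c2b1c2a1"
Compressed length: 8

8


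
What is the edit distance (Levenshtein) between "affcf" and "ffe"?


Computing edit distance: "affcf" -> "ffe"
DP table:
           f    f    e
      0    1    2    3
  a   1    1    2    3
  f   2    1    1    2
  f   3    2    1    2
  c   4    3    2    2
  f   5    4    3    3
Edit distance = dp[5][3] = 3

3


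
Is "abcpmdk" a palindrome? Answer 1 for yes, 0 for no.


Input: abcpmdk
Reversed: kdmpcba
  Compare pos 0 ('a') with pos 6 ('k'): MISMATCH
  Compare pos 1 ('b') with pos 5 ('d'): MISMATCH
  Compare pos 2 ('c') with pos 4 ('m'): MISMATCH
Result: not a palindrome

0


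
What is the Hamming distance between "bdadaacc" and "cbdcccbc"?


Comparing "bdadaacc" and "cbdcccbc" position by position:
  Position 0: 'b' vs 'c' => differ
  Position 1: 'd' vs 'b' => differ
  Position 2: 'a' vs 'd' => differ
  Position 3: 'd' vs 'c' => differ
  Position 4: 'a' vs 'c' => differ
  Position 5: 'a' vs 'c' => differ
  Position 6: 'c' vs 'b' => differ
  Position 7: 'c' vs 'c' => same
Total differences (Hamming distance): 7

7


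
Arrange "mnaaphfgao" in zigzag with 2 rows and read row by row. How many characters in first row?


Zigzag "mnaaphfgao" into 2 rows:
Placing characters:
  'm' => row 0
  'n' => row 1
  'a' => row 0
  'a' => row 1
  'p' => row 0
  'h' => row 1
  'f' => row 0
  'g' => row 1
  'a' => row 0
  'o' => row 1
Rows:
  Row 0: "mapfa"
  Row 1: "nahgo"
First row length: 5

5


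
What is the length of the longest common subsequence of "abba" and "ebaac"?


LCS of "abba" and "ebaac"
DP table:
           e    b    a    a    c
      0    0    0    0    0    0
  a   0    0    0    1    1    1
  b   0    0    1    1    1    1
  b   0    0    1    1    1    1
  a   0    0    1    2    2    2
LCS length = dp[4][5] = 2

2


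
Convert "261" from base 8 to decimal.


Input: "261" in base 8
Positional expansion:
  Digit '2' (value 2) x 8^2 = 128
  Digit '6' (value 6) x 8^1 = 48
  Digit '1' (value 1) x 8^0 = 1
Sum = 177

177


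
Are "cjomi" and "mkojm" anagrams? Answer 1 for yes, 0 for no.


Strings: "cjomi", "mkojm"
Sorted first:  cijmo
Sorted second: jkmmo
Differ at position 0: 'c' vs 'j' => not anagrams

0


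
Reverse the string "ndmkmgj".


Input: ndmkmgj
Reading characters right to left:
  Position 6: 'j'
  Position 5: 'g'
  Position 4: 'm'
  Position 3: 'k'
  Position 2: 'm'
  Position 1: 'd'
  Position 0: 'n'
Reversed: jgmkmdn

jgmkmdn


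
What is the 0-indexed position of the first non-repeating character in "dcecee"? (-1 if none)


Input: dcecee
Character frequencies:
  'c': 2
  'd': 1
  'e': 3
Scanning left to right for freq == 1:
  Position 0 ('d'): unique! => answer = 0

0


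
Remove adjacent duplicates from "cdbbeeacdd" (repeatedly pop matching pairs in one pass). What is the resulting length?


Input: cdbbeeacdd
Stack-based adjacent duplicate removal:
  Read 'c': push. Stack: c
  Read 'd': push. Stack: cd
  Read 'b': push. Stack: cdb
  Read 'b': matches stack top 'b' => pop. Stack: cd
  Read 'e': push. Stack: cde
  Read 'e': matches stack top 'e' => pop. Stack: cd
  Read 'a': push. Stack: cda
  Read 'c': push. Stack: cdac
  Read 'd': push. Stack: cdacd
  Read 'd': matches stack top 'd' => pop. Stack: cdac
Final stack: "cdac" (length 4)

4


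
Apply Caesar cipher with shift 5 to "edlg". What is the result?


Caesar cipher: shift "edlg" by 5
  'e' (pos 4) + 5 = pos 9 = 'j'
  'd' (pos 3) + 5 = pos 8 = 'i'
  'l' (pos 11) + 5 = pos 16 = 'q'
  'g' (pos 6) + 5 = pos 11 = 'l'
Result: jiql

jiql


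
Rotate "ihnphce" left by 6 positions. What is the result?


Input: "ihnphce", rotate left by 6
First 6 characters: "ihnphc"
Remaining characters: "e"
Concatenate remaining + first: "e" + "ihnphc" = "eihnphc"

eihnphc


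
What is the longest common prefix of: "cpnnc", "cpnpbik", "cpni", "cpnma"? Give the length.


Words: cpnnc, cpnpbik, cpni, cpnma
  Position 0: all 'c' => match
  Position 1: all 'p' => match
  Position 2: all 'n' => match
  Position 3: ('n', 'p', 'i', 'm') => mismatch, stop
LCP = "cpn" (length 3)

3


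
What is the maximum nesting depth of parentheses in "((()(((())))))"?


Input: "((()(((())))))"
Tracking depth:
  Position 0 '(': depth becomes 1
  Position 1 '(': depth becomes 2
  Position 2 '(': depth becomes 3
  Position 3 ')': depth becomes 2
  Position 4 '(': depth becomes 3
  Position 5 '(': depth becomes 4
  Position 6 '(': depth becomes 5
  Position 7 '(': depth becomes 6
  Position 8 ')': depth becomes 5
  Position 9 ')': depth becomes 4
  Position 10 ')': depth becomes 3
  Position 11 ')': depth becomes 2
  Position 12 ')': depth becomes 1
  Position 13 ')': depth becomes 0
Maximum depth reached: 6

6


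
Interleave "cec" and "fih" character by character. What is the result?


Interleaving "cec" and "fih":
  Position 0: 'c' from first, 'f' from second => "cf"
  Position 1: 'e' from first, 'i' from second => "ei"
  Position 2: 'c' from first, 'h' from second => "ch"
Result: cfeich

cfeich


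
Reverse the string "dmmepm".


Input: dmmepm
Reading characters right to left:
  Position 5: 'm'
  Position 4: 'p'
  Position 3: 'e'
  Position 2: 'm'
  Position 1: 'm'
  Position 0: 'd'
Reversed: mpemmd

mpemmd


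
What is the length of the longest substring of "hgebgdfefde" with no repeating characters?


Input: "hgebgdfefde"
Sliding window (track last position of each char):
  Position 0 ('h'): window [0,0] length 1 -- new best
  Position 1 ('g'): window [0,1] length 2 -- new best
  Position 2 ('e'): window [0,2] length 3 -- new best
  Position 3 ('b'): window [0,3] length 4 -- new best
  Position 4 ('g'): repeat (last at 1), move window start to 2
  Position 4 ('g'): window [2,4] length 3
  Position 5 ('d'): window [2,5] length 4
  Position 6 ('f'): window [2,6] length 5 -- new best
  Position 7 ('e'): repeat (last at 2), move window start to 3
  Position 7 ('e'): window [3,7] length 5
  Position 8 ('f'): repeat (last at 6), move window start to 7
  Position 8 ('f'): window [7,8] length 2
  Position 9 ('d'): window [7,9] length 3
  Position 10 ('e'): repeat (last at 7), move window start to 8
  Position 10 ('e'): window [8,10] length 3
Longest substring with no repeats: "ebgdf" with length 5

5


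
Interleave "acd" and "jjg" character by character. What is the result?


Interleaving "acd" and "jjg":
  Position 0: 'a' from first, 'j' from second => "aj"
  Position 1: 'c' from first, 'j' from second => "cj"
  Position 2: 'd' from first, 'g' from second => "dg"
Result: ajcjdg

ajcjdg


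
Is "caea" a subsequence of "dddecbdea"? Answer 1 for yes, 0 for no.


Check if "caea" is a subsequence of "dddecbdea"
Greedy scan:
  Position 0 ('d'): no match needed
  Position 1 ('d'): no match needed
  Position 2 ('d'): no match needed
  Position 3 ('e'): no match needed
  Position 4 ('c'): matches sub[0] = 'c'
  Position 5 ('b'): no match needed
  Position 6 ('d'): no match needed
  Position 7 ('e'): no match needed
  Position 8 ('a'): matches sub[1] = 'a'
Only matched 2/4 characters => not a subsequence

0


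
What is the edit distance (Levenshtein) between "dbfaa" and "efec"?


Computing edit distance: "dbfaa" -> "efec"
DP table:
           e    f    e    c
      0    1    2    3    4
  d   1    1    2    3    4
  b   2    2    2    3    4
  f   3    3    2    3    4
  a   4    4    3    3    4
  a   5    5    4    4    4
Edit distance = dp[5][4] = 4

4


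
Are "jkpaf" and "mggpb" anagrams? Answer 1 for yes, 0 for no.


Strings: "jkpaf", "mggpb"
Sorted first:  afjkp
Sorted second: bggmp
Differ at position 0: 'a' vs 'b' => not anagrams

0


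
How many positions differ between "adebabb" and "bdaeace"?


Comparing "adebabb" and "bdaeace" position by position:
  Position 0: 'a' vs 'b' => DIFFER
  Position 1: 'd' vs 'd' => same
  Position 2: 'e' vs 'a' => DIFFER
  Position 3: 'b' vs 'e' => DIFFER
  Position 4: 'a' vs 'a' => same
  Position 5: 'b' vs 'c' => DIFFER
  Position 6: 'b' vs 'e' => DIFFER
Positions that differ: 5

5


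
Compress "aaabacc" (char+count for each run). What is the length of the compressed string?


Input: aaabacc
Runs:
  'a' x 3 => "a3"
  'b' x 1 => "b1"
  'a' x 1 => "a1"
  'c' x 2 => "c2"
Compressed: "a3b1a1c2"
Compressed length: 8

8


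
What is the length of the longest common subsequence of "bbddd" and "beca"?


LCS of "bbddd" and "beca"
DP table:
           b    e    c    a
      0    0    0    0    0
  b   0    1    1    1    1
  b   0    1    1    1    1
  d   0    1    1    1    1
  d   0    1    1    1    1
  d   0    1    1    1    1
LCS length = dp[5][4] = 1

1


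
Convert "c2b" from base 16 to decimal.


Input: "c2b" in base 16
Positional expansion:
  Digit 'c' (value 12) x 16^2 = 3072
  Digit '2' (value 2) x 16^1 = 32
  Digit 'b' (value 11) x 16^0 = 11
Sum = 3115

3115


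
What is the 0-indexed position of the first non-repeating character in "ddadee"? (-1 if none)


Input: ddadee
Character frequencies:
  'a': 1
  'd': 3
  'e': 2
Scanning left to right for freq == 1:
  Position 0 ('d'): freq=3, skip
  Position 1 ('d'): freq=3, skip
  Position 2 ('a'): unique! => answer = 2

2


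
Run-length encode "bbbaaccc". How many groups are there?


Input: bbbaaccc
Scanning for consecutive runs:
  Group 1: 'b' x 3 (positions 0-2)
  Group 2: 'a' x 2 (positions 3-4)
  Group 3: 'c' x 3 (positions 5-7)
Total groups: 3

3


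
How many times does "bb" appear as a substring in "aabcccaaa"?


Searching for "bb" in "aabcccaaa"
Scanning each position:
  Position 0: "aa" => no
  Position 1: "ab" => no
  Position 2: "bc" => no
  Position 3: "cc" => no
  Position 4: "cc" => no
  Position 5: "ca" => no
  Position 6: "aa" => no
  Position 7: "aa" => no
Total occurrences: 0

0


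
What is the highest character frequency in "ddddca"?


Input: ddddca
Character counts:
  'a': 1
  'c': 1
  'd': 4
Maximum frequency: 4

4


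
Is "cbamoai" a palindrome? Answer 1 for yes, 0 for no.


Input: cbamoai
Reversed: iaomabc
  Compare pos 0 ('c') with pos 6 ('i'): MISMATCH
  Compare pos 1 ('b') with pos 5 ('a'): MISMATCH
  Compare pos 2 ('a') with pos 4 ('o'): MISMATCH
Result: not a palindrome

0
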